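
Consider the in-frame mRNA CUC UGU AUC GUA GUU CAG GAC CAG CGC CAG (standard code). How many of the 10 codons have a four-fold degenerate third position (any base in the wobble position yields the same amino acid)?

4

Codon 1 CUC (Leu): third position 4-fold.
Codon 2 UGU (Cys): third position 2-fold.
Codon 3 AUC (Ile): third position 3-fold.
Codon 4 GUA (Val): third position 4-fold.
Codon 5 GUU (Val): third position 4-fold.
Codon 6 CAG (Gln): third position 2-fold.
Codon 7 GAC (Asp): third position 2-fold.
Codon 8 CAG (Gln): third position 2-fold.
Codon 9 CGC (Arg): third position 4-fold.
Codon 10 CAG (Gln): third position 2-fold.
Four-fold degenerate third positions: 4.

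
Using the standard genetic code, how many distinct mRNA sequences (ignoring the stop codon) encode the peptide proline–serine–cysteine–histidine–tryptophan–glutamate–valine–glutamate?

1536

Pro: 4 codons.
Ser: 6 codons.
Cys: 2 codons.
His: 2 codons.
Trp: 1 codon.
Glu: 2 codons.
Val: 4 codons.
Glu: 2 codons.
4 × 6 × 2 × 2 × 1 × 2 × 4 × 2 = 1536.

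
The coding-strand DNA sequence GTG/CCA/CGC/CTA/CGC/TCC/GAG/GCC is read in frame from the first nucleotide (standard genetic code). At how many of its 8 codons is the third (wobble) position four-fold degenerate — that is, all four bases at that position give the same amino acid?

7

Codon 1 GTG (Val): third position 4-fold.
Codon 2 CCA (Pro): third position 4-fold.
Codon 3 CGC (Arg): third position 4-fold.
Codon 4 CTA (Leu): third position 4-fold.
Codon 5 CGC (Arg): third position 4-fold.
Codon 6 TCC (Ser): third position 4-fold.
Codon 7 GAG (Glu): third position 2-fold.
Codon 8 GCC (Ala): third position 4-fold.
Four-fold degenerate third positions: 7.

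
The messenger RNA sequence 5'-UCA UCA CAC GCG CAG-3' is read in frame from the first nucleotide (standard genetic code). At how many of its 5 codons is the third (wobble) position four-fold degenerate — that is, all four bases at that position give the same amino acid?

Codon 1 UCA (Ser): third position 4-fold.
Codon 2 UCA (Ser): third position 4-fold.
Codon 3 CAC (His): third position 2-fold.
Codon 4 GCG (Ala): third position 4-fold.
Codon 5 CAG (Gln): third position 2-fold.
Four-fold degenerate third positions: 3.

3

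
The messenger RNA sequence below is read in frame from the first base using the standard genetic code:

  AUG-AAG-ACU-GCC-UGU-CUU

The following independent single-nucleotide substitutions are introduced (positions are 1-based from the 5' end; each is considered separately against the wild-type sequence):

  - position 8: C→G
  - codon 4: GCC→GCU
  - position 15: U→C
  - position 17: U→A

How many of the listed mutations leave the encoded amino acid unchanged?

2

Codon 3: ACU (Thr) → AGU (Ser) — missense.
Codon 4: GCC (Ala) → GCU (Ala) — synonymous.
Codon 5: UGU (Cys) → UGC (Cys) — synonymous.
Codon 6: CUU (Leu) → CAU (His) — missense.
Synonymous: 2 of 4.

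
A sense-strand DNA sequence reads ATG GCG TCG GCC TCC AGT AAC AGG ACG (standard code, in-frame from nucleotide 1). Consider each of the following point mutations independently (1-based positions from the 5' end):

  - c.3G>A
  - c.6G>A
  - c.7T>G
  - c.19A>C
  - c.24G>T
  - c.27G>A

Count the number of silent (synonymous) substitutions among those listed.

2

Codon 1: ATG (Met) → ATA (Ile) — missense.
Codon 2: GCG (Ala) → GCA (Ala) — synonymous.
Codon 3: TCG (Ser) → GCG (Ala) — missense.
Codon 7: AAC (Asn) → CAC (His) — missense.
Codon 8: AGG (Arg) → AGT (Ser) — missense.
Codon 9: ACG (Thr) → ACA (Thr) — synonymous.
Synonymous: 2 of 6.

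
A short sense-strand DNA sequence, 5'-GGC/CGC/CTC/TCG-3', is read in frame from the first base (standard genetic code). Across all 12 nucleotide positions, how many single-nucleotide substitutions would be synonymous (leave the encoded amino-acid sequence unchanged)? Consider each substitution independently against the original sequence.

Codon 1 (GGC, Gly): 3 synonymous substitutions.
Codon 2 (CGC, Arg): 3 synonymous substitutions.
Codon 3 (CTC, Leu): 3 synonymous substitutions.
Codon 4 (TCG, Ser): 3 synonymous substitutions.
Total: 3 + 3 + 3 + 3 = 12.

12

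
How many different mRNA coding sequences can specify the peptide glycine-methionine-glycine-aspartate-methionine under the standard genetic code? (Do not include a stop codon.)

32

Gly: 4 codons.
Met: 1 codon.
Gly: 4 codons.
Asp: 2 codons.
Met: 1 codon.
4 × 1 × 4 × 2 × 1 = 32.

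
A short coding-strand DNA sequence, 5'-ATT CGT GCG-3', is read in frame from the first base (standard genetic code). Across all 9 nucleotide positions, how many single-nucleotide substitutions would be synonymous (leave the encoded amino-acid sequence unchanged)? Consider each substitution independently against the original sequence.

8

Codon 1 (ATT, Ile): 2 synonymous substitutions.
Codon 2 (CGT, Arg): 3 synonymous substitutions.
Codon 3 (GCG, Ala): 3 synonymous substitutions.
Total: 2 + 3 + 3 = 8.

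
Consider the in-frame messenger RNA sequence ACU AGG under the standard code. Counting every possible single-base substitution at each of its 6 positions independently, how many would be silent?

Codon 1 (ACU, Thr): 3 synonymous substitutions.
Codon 2 (AGG, Arg): 2 synonymous substitutions.
Total: 3 + 2 = 5.

5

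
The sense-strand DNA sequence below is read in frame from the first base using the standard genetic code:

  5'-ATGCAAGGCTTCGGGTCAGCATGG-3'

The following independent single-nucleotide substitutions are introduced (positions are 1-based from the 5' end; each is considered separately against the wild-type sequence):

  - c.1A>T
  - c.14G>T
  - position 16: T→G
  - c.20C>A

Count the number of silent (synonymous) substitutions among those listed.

0

Codon 1: ATG (Met) → TTG (Leu) — missense.
Codon 5: GGG (Gly) → GTG (Val) — missense.
Codon 6: TCA (Ser) → GCA (Ala) — missense.
Codon 7: GCA (Ala) → GAA (Glu) — missense.
Synonymous: 0 of 4.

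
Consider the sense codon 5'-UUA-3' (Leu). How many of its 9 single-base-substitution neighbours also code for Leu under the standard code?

2

Position 1: CUA → 1 synonymous.
Position 2: none → 0 synonymous.
Position 3: UUG → 1 synonymous.
Total: 1 + 0 + 1 = 2.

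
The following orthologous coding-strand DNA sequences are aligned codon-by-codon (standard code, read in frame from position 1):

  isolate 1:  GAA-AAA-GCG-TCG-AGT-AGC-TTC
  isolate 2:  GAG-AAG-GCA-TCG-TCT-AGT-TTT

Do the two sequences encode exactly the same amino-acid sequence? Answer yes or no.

Codon 1: GAA Glu / GAG Glu — synonymous.
Codon 2: AAA Lys / AAG Lys — synonymous.
Codon 3: GCG Ala / GCA Ala — synonymous.
Codon 4: TCG Ser / TCG Ser — identical.
Codon 5: AGT Ser / TCT Ser — synonymous.
Codon 6: AGC Ser / AGT Ser — synonymous.
Codon 7: TTC Phe / TTT Phe — synonymous.
Nonsynonymous differences: 0 → same protein.

yes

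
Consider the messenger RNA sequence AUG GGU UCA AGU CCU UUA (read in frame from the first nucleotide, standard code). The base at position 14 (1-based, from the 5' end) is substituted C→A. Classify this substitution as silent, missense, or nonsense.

missense

Position 14 falls in codon 5: CCU → Pro.
After the substitution the codon is CAU → His.
Pro ≠ His, so this is a missense mutation.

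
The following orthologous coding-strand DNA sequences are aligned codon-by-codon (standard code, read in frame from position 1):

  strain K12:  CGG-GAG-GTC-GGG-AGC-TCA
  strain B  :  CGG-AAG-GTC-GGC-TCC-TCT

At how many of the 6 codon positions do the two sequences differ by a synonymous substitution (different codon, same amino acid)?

3

Codon 1: CGG Arg / CGG Arg — identical.
Codon 2: GAG Glu / AAG Lys — nonsynonymous.
Codon 3: GTC Val / GTC Val — identical.
Codon 4: GGG Gly / GGC Gly — synonymous.
Codon 5: AGC Ser / TCC Ser — synonymous.
Codon 6: TCA Ser / TCT Ser — synonymous.
Synonymous differences: 3.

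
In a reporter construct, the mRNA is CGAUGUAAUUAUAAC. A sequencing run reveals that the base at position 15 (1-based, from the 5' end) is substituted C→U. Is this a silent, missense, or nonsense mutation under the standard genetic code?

silent

Position 15 falls in codon 5: AAC → Asn.
After the substitution the codon is AAU → Asn.
Both encode Asn, so the change is synonymous.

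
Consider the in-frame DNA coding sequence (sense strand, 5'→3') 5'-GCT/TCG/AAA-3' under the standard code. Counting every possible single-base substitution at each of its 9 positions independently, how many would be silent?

Codon 1 (GCT, Ala): 3 synonymous substitutions.
Codon 2 (TCG, Ser): 3 synonymous substitutions.
Codon 3 (AAA, Lys): 1 synonymous substitution.
Total: 3 + 3 + 1 = 7.

7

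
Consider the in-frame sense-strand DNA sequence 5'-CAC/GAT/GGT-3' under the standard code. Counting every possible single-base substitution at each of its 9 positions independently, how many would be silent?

5

Codon 1 (CAC, His): 1 synonymous substitution.
Codon 2 (GAT, Asp): 1 synonymous substitution.
Codon 3 (GGT, Gly): 3 synonymous substitutions.
Total: 1 + 1 + 3 = 5.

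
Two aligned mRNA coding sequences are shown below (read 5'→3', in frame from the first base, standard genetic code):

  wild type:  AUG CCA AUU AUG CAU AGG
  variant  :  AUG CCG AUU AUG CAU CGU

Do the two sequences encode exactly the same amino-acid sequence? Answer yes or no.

yes

Codon 1: AUG Met / AUG Met — identical.
Codon 2: CCA Pro / CCG Pro — synonymous.
Codon 3: AUU Ile / AUU Ile — identical.
Codon 4: AUG Met / AUG Met — identical.
Codon 5: CAU His / CAU His — identical.
Codon 6: AGG Arg / CGU Arg — synonymous.
Nonsynonymous differences: 0 → same protein.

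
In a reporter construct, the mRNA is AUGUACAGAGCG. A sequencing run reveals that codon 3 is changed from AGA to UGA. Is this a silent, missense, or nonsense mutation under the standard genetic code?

nonsense

Position 7 falls in codon 3: AGA → Arg.
After the substitution the codon is UGA → Stop.
The new codon is a stop codon, so this is a nonsense mutation.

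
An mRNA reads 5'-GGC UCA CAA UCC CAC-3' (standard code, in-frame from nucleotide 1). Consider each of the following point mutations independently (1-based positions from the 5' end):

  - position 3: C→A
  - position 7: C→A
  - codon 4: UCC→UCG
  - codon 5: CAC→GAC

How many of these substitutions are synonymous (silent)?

Codon 1: GGC (Gly) → GGA (Gly) — synonymous.
Codon 3: CAA (Gln) → AAA (Lys) — missense.
Codon 4: UCC (Ser) → UCG (Ser) — synonymous.
Codon 5: CAC (His) → GAC (Asp) — missense.
Synonymous: 2 of 4.

2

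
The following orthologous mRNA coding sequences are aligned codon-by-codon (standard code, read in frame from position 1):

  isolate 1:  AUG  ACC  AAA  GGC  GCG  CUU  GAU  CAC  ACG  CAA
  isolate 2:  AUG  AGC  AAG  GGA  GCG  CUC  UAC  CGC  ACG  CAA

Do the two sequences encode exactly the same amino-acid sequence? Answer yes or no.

Codon 1: AUG Met / AUG Met — identical.
Codon 2: ACC Thr / AGC Ser — nonsynonymous.
Codon 3: AAA Lys / AAG Lys — synonymous.
Codon 4: GGC Gly / GGA Gly — synonymous.
Codon 5: GCG Ala / GCG Ala — identical.
Codon 6: CUU Leu / CUC Leu — synonymous.
Codon 7: GAU Asp / UAC Tyr — nonsynonymous.
Codon 8: CAC His / CGC Arg — nonsynonymous.
Codon 9: ACG Thr / ACG Thr — identical.
Codon 10: CAA Gln / CAA Gln — identical.
Nonsynonymous differences: 3 → different protein.

no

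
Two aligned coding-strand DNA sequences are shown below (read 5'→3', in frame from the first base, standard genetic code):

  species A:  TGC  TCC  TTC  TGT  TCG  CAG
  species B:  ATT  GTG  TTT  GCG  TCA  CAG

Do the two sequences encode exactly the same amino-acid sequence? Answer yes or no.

no

Codon 1: TGC Cys / ATT Ile — nonsynonymous.
Codon 2: TCC Ser / GTG Val — nonsynonymous.
Codon 3: TTC Phe / TTT Phe — synonymous.
Codon 4: TGT Cys / GCG Ala — nonsynonymous.
Codon 5: TCG Ser / TCA Ser — synonymous.
Codon 6: CAG Gln / CAG Gln — identical.
Nonsynonymous differences: 3 → different protein.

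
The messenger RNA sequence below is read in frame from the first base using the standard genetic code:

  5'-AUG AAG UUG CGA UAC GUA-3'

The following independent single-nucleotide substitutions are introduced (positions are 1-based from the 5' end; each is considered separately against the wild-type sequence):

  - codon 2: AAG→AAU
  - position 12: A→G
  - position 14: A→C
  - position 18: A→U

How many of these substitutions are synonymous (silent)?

2

Codon 2: AAG (Lys) → AAU (Asn) — missense.
Codon 4: CGA (Arg) → CGG (Arg) — synonymous.
Codon 5: UAC (Tyr) → UCC (Ser) — missense.
Codon 6: GUA (Val) → GUU (Val) — synonymous.
Synonymous: 2 of 4.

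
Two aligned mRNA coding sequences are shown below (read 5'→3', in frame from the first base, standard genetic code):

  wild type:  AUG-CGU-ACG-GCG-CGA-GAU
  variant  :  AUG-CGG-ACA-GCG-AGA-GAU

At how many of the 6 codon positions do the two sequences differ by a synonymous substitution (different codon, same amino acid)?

3

Codon 1: AUG Met / AUG Met — identical.
Codon 2: CGU Arg / CGG Arg — synonymous.
Codon 3: ACG Thr / ACA Thr — synonymous.
Codon 4: GCG Ala / GCG Ala — identical.
Codon 5: CGA Arg / AGA Arg — synonymous.
Codon 6: GAU Asp / GAU Asp — identical.
Synonymous differences: 3.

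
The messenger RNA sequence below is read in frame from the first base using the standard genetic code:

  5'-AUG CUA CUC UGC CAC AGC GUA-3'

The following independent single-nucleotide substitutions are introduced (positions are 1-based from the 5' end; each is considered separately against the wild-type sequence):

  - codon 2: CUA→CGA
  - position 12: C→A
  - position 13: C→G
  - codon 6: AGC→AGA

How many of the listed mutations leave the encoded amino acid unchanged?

Codon 2: CUA (Leu) → CGA (Arg) — missense.
Codon 4: UGC (Cys) → UGA (Stop) — nonsense.
Codon 5: CAC (His) → GAC (Asp) — missense.
Codon 6: AGC (Ser) → AGA (Arg) — missense.
Synonymous: 0 of 4.

0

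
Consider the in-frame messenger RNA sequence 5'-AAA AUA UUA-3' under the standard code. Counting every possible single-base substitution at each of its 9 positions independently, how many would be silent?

Codon 1 (AAA, Lys): 1 synonymous substitution.
Codon 2 (AUA, Ile): 2 synonymous substitutions.
Codon 3 (UUA, Leu): 2 synonymous substitutions.
Total: 1 + 2 + 2 = 5.

5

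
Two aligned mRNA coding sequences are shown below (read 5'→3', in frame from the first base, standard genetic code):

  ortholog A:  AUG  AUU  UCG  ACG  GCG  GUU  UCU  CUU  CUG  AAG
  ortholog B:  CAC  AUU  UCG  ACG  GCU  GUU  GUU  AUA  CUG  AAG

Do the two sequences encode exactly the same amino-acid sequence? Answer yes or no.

Codon 1: AUG Met / CAC His — nonsynonymous.
Codon 2: AUU Ile / AUU Ile — identical.
Codon 3: UCG Ser / UCG Ser — identical.
Codon 4: ACG Thr / ACG Thr — identical.
Codon 5: GCG Ala / GCU Ala — synonymous.
Codon 6: GUU Val / GUU Val — identical.
Codon 7: UCU Ser / GUU Val — nonsynonymous.
Codon 8: CUU Leu / AUA Ile — nonsynonymous.
Codon 9: CUG Leu / CUG Leu — identical.
Codon 10: AAG Lys / AAG Lys — identical.
Nonsynonymous differences: 3 → different protein.

no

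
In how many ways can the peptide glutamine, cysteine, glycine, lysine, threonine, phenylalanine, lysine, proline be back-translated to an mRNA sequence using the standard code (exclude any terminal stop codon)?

Gln: 2 codons.
Cys: 2 codons.
Gly: 4 codons.
Lys: 2 codons.
Thr: 4 codons.
Phe: 2 codons.
Lys: 2 codons.
Pro: 4 codons.
2 × 2 × 4 × 2 × 4 × 2 × 2 × 4 = 2048.

2048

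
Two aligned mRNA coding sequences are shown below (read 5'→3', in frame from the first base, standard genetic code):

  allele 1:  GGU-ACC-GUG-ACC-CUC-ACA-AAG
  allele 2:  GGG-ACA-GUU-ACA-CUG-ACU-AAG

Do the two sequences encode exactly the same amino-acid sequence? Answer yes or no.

Codon 1: GGU Gly / GGG Gly — synonymous.
Codon 2: ACC Thr / ACA Thr — synonymous.
Codon 3: GUG Val / GUU Val — synonymous.
Codon 4: ACC Thr / ACA Thr — synonymous.
Codon 5: CUC Leu / CUG Leu — synonymous.
Codon 6: ACA Thr / ACU Thr — synonymous.
Codon 7: AAG Lys / AAG Lys — identical.
Nonsynonymous differences: 0 → same protein.

yes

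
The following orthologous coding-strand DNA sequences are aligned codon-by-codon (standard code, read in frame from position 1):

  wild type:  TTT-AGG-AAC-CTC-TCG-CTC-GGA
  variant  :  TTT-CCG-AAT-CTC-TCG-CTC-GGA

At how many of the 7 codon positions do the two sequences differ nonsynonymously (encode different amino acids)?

Codon 1: TTT Phe / TTT Phe — identical.
Codon 2: AGG Arg / CCG Pro — nonsynonymous.
Codon 3: AAC Asn / AAT Asn — synonymous.
Codon 4: CTC Leu / CTC Leu — identical.
Codon 5: TCG Ser / TCG Ser — identical.
Codon 6: CTC Leu / CTC Leu — identical.
Codon 7: GGA Gly / GGA Gly — identical.
Nonsynonymous differences: 1.

1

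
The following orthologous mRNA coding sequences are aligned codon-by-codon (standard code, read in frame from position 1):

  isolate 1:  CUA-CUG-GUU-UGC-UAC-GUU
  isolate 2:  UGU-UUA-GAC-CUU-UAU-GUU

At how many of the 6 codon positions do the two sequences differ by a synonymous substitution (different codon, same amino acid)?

Codon 1: CUA Leu / UGU Cys — nonsynonymous.
Codon 2: CUG Leu / UUA Leu — synonymous.
Codon 3: GUU Val / GAC Asp — nonsynonymous.
Codon 4: UGC Cys / CUU Leu — nonsynonymous.
Codon 5: UAC Tyr / UAU Tyr — synonymous.
Codon 6: GUU Val / GUU Val — identical.
Synonymous differences: 2.

2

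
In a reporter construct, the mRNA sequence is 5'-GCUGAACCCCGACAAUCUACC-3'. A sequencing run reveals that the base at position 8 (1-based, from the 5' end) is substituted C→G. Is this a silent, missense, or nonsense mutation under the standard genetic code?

missense

Position 8 falls in codon 3: CCC → Pro.
After the substitution the codon is CGC → Arg.
Pro ≠ Arg, so this is a missense mutation.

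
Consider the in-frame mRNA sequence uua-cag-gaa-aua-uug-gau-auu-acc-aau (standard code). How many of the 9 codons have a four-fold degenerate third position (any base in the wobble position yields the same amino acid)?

Codon 1 UUA (Leu): third position 2-fold.
Codon 2 CAG (Gln): third position 2-fold.
Codon 3 GAA (Glu): third position 2-fold.
Codon 4 AUA (Ile): third position 3-fold.
Codon 5 UUG (Leu): third position 2-fold.
Codon 6 GAU (Asp): third position 2-fold.
Codon 7 AUU (Ile): third position 3-fold.
Codon 8 ACC (Thr): third position 4-fold.
Codon 9 AAU (Asn): third position 2-fold.
Four-fold degenerate third positions: 1.

1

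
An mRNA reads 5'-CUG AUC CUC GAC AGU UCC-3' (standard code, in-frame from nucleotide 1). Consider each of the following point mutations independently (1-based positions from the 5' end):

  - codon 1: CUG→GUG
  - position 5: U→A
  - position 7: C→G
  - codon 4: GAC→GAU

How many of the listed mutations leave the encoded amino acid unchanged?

Codon 1: CUG (Leu) → GUG (Val) — missense.
Codon 2: AUC (Ile) → AAC (Asn) — missense.
Codon 3: CUC (Leu) → GUC (Val) — missense.
Codon 4: GAC (Asp) → GAU (Asp) — synonymous.
Synonymous: 1 of 4.

1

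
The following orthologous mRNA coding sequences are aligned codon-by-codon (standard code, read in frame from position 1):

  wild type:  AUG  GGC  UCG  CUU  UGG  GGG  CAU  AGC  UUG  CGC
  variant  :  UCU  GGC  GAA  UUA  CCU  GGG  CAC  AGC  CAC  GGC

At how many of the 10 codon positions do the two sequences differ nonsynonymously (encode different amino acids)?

5

Codon 1: AUG Met / UCU Ser — nonsynonymous.
Codon 2: GGC Gly / GGC Gly — identical.
Codon 3: UCG Ser / GAA Glu — nonsynonymous.
Codon 4: CUU Leu / UUA Leu — synonymous.
Codon 5: UGG Trp / CCU Pro — nonsynonymous.
Codon 6: GGG Gly / GGG Gly — identical.
Codon 7: CAU His / CAC His — synonymous.
Codon 8: AGC Ser / AGC Ser — identical.
Codon 9: UUG Leu / CAC His — nonsynonymous.
Codon 10: CGC Arg / GGC Gly — nonsynonymous.
Nonsynonymous differences: 5.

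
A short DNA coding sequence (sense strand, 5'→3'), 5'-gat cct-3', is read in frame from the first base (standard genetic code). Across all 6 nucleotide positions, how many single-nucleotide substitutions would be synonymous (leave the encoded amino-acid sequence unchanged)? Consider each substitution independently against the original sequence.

Codon 1 (GAT, Asp): 1 synonymous substitution.
Codon 2 (CCT, Pro): 3 synonymous substitutions.
Total: 1 + 3 = 4.

4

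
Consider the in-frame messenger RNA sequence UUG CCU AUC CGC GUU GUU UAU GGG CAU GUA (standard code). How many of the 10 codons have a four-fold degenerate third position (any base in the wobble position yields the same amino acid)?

6

Codon 1 UUG (Leu): third position 2-fold.
Codon 2 CCU (Pro): third position 4-fold.
Codon 3 AUC (Ile): third position 3-fold.
Codon 4 CGC (Arg): third position 4-fold.
Codon 5 GUU (Val): third position 4-fold.
Codon 6 GUU (Val): third position 4-fold.
Codon 7 UAU (Tyr): third position 2-fold.
Codon 8 GGG (Gly): third position 4-fold.
Codon 9 CAU (His): third position 2-fold.
Codon 10 GUA (Val): third position 4-fold.
Four-fold degenerate third positions: 6.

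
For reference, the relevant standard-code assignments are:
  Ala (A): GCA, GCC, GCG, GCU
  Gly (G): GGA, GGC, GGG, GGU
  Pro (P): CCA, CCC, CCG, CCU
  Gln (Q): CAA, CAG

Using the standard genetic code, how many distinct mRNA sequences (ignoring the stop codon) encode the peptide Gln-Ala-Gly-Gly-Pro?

512

Gln: 2 codons.
Ala: 4 codons.
Gly: 4 codons.
Gly: 4 codons.
Pro: 4 codons.
2 × 4 × 4 × 4 × 4 = 512.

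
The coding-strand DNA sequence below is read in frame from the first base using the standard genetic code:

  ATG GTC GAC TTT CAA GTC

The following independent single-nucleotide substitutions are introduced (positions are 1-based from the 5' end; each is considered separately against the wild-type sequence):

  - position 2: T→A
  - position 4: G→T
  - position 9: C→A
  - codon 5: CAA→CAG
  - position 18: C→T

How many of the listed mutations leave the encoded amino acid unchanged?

2

Codon 1: ATG (Met) → AAG (Lys) — missense.
Codon 2: GTC (Val) → TTC (Phe) — missense.
Codon 3: GAC (Asp) → GAA (Glu) — missense.
Codon 5: CAA (Gln) → CAG (Gln) — synonymous.
Codon 6: GTC (Val) → GTT (Val) — synonymous.
Synonymous: 2 of 5.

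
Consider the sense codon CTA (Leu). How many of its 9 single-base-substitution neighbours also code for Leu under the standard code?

Position 1: TTA → 1 synonymous.
Position 2: none → 0 synonymous.
Position 3: CTT, CTC, CTG → 3 synonymous.
Total: 1 + 0 + 3 = 4.

4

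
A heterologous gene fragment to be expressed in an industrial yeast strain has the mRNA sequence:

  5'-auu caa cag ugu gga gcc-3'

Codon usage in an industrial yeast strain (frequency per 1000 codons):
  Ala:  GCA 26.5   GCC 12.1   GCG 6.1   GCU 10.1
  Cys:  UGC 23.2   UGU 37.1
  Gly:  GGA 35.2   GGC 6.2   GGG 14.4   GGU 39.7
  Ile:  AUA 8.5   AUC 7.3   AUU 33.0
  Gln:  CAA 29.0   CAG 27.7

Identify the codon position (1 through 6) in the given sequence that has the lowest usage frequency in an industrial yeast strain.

Codon 1 AUU (Ile): 33.0 per 1000.
Codon 2 CAA (Gln): 29.0 per 1000.
Codon 3 CAG (Gln): 27.7 per 1000.
Codon 4 UGU (Cys): 37.1 per 1000.
Codon 5 GGA (Gly): 35.2 per 1000.
Codon 6 GCC (Ala): 12.1 per 1000.
Lowest frequency is 12.1 at codon 6.

6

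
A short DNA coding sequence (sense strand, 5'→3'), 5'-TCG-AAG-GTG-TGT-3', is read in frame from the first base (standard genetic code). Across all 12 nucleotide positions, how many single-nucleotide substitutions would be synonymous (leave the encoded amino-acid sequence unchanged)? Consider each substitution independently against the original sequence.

8

Codon 1 (TCG, Ser): 3 synonymous substitutions.
Codon 2 (AAG, Lys): 1 synonymous substitution.
Codon 3 (GTG, Val): 3 synonymous substitutions.
Codon 4 (TGT, Cys): 1 synonymous substitution.
Total: 3 + 1 + 3 + 1 = 8.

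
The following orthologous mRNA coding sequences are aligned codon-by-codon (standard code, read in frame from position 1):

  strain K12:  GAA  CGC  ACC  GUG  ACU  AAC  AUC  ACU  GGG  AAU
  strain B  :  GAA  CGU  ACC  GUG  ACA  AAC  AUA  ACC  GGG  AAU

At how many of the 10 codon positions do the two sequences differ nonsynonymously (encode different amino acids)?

0

Codon 1: GAA Glu / GAA Glu — identical.
Codon 2: CGC Arg / CGU Arg — synonymous.
Codon 3: ACC Thr / ACC Thr — identical.
Codon 4: GUG Val / GUG Val — identical.
Codon 5: ACU Thr / ACA Thr — synonymous.
Codon 6: AAC Asn / AAC Asn — identical.
Codon 7: AUC Ile / AUA Ile — synonymous.
Codon 8: ACU Thr / ACC Thr — synonymous.
Codon 9: GGG Gly / GGG Gly — identical.
Codon 10: AAU Asn / AAU Asn — identical.
Nonsynonymous differences: 0.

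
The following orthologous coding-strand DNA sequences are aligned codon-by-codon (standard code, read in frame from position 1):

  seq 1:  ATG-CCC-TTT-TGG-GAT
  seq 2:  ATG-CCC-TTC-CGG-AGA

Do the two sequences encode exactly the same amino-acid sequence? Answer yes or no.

Codon 1: ATG Met / ATG Met — identical.
Codon 2: CCC Pro / CCC Pro — identical.
Codon 3: TTT Phe / TTC Phe — synonymous.
Codon 4: TGG Trp / CGG Arg — nonsynonymous.
Codon 5: GAT Asp / AGA Arg — nonsynonymous.
Nonsynonymous differences: 2 → different protein.

no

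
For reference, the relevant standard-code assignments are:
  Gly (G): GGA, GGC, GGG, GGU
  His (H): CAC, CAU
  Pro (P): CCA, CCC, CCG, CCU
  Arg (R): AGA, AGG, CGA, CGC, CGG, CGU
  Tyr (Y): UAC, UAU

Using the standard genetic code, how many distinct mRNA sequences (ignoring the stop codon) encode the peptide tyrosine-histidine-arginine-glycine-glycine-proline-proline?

Tyr: 2 codons.
His: 2 codons.
Arg: 6 codons.
Gly: 4 codons.
Gly: 4 codons.
Pro: 4 codons.
Pro: 4 codons.
2 × 2 × 6 × 4 × 4 × 4 × 4 = 6144.

6144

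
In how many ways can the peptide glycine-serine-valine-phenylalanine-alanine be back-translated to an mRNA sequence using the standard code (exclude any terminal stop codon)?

Gly: 4 codons.
Ser: 6 codons.
Val: 4 codons.
Phe: 2 codons.
Ala: 4 codons.
4 × 6 × 4 × 2 × 4 = 768.

768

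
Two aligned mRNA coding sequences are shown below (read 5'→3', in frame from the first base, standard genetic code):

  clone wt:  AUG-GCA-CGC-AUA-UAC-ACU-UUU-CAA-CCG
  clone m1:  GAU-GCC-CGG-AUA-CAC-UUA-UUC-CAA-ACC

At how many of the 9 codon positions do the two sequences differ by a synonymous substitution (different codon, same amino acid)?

3

Codon 1: AUG Met / GAU Asp — nonsynonymous.
Codon 2: GCA Ala / GCC Ala — synonymous.
Codon 3: CGC Arg / CGG Arg — synonymous.
Codon 4: AUA Ile / AUA Ile — identical.
Codon 5: UAC Tyr / CAC His — nonsynonymous.
Codon 6: ACU Thr / UUA Leu — nonsynonymous.
Codon 7: UUU Phe / UUC Phe — synonymous.
Codon 8: CAA Gln / CAA Gln — identical.
Codon 9: CCG Pro / ACC Thr — nonsynonymous.
Synonymous differences: 3.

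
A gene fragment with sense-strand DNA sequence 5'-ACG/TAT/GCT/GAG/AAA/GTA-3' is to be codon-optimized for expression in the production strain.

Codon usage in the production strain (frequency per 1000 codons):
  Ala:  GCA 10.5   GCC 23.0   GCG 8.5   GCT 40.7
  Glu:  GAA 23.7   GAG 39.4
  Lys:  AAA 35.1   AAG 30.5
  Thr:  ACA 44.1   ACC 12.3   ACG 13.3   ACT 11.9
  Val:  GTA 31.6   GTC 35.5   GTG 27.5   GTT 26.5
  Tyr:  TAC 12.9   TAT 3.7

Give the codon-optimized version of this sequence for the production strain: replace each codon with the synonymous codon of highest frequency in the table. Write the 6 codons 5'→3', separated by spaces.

Codon 1 (Thr): best is ACA at 44.1.
Codon 2 (Tyr): best is TAC at 12.9.
Codon 3 (Ala): best is GCT at 40.7.
Codon 4 (Glu): best is GAG at 39.4.
Codon 5 (Lys): best is AAA at 35.1.
Codon 6 (Val): best is GTC at 35.5.

ACA TAC GCT GAG AAA GTC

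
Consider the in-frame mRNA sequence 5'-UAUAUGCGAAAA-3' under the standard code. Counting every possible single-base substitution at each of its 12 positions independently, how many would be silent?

Codon 1 (UAU, Tyr): 1 synonymous substitution.
Codon 2 (AUG, Met): 0 synonymous substitutions.
Codon 3 (CGA, Arg): 4 synonymous substitutions.
Codon 4 (AAA, Lys): 1 synonymous substitution.
Total: 1 + 0 + 4 + 1 = 6.

6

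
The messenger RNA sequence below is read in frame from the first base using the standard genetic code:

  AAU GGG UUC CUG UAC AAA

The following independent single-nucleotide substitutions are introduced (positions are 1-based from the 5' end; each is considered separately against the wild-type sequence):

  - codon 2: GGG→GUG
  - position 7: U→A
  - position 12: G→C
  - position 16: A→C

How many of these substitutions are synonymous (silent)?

1

Codon 2: GGG (Gly) → GUG (Val) — missense.
Codon 3: UUC (Phe) → AUC (Ile) — missense.
Codon 4: CUG (Leu) → CUC (Leu) — synonymous.
Codon 6: AAA (Lys) → CAA (Gln) — missense.
Synonymous: 1 of 4.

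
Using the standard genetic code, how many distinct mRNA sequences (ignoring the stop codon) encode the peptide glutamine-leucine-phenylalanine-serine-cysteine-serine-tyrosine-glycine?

Gln: 2 codons.
Leu: 6 codons.
Phe: 2 codons.
Ser: 6 codons.
Cys: 2 codons.
Ser: 6 codons.
Tyr: 2 codons.
Gly: 4 codons.
2 × 6 × 2 × 6 × 2 × 6 × 2 × 4 = 13824.

13824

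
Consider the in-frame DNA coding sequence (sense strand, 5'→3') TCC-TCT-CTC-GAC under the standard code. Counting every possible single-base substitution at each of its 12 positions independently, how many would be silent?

Codon 1 (TCC, Ser): 3 synonymous substitutions.
Codon 2 (TCT, Ser): 3 synonymous substitutions.
Codon 3 (CTC, Leu): 3 synonymous substitutions.
Codon 4 (GAC, Asp): 1 synonymous substitution.
Total: 3 + 3 + 3 + 1 = 10.

10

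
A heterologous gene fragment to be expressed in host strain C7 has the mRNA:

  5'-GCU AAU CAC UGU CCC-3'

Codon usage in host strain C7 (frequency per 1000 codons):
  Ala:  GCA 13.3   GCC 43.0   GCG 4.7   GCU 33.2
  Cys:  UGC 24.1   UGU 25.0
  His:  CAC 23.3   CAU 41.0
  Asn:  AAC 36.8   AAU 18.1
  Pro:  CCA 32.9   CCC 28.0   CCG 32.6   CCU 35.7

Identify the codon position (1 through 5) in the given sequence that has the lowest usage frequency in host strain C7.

2

Codon 1 GCU (Ala): 33.2 per 1000.
Codon 2 AAU (Asn): 18.1 per 1000.
Codon 3 CAC (His): 23.3 per 1000.
Codon 4 UGU (Cys): 25.0 per 1000.
Codon 5 CCC (Pro): 28.0 per 1000.
Lowest frequency is 18.1 at codon 2.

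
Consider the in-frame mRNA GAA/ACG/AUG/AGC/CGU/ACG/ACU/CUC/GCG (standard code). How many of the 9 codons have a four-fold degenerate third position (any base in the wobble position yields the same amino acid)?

6

Codon 1 GAA (Glu): third position 2-fold.
Codon 2 ACG (Thr): third position 4-fold.
Codon 3 AUG (Met): third position 1-fold.
Codon 4 AGC (Ser): third position 2-fold.
Codon 5 CGU (Arg): third position 4-fold.
Codon 6 ACG (Thr): third position 4-fold.
Codon 7 ACU (Thr): third position 4-fold.
Codon 8 CUC (Leu): third position 4-fold.
Codon 9 GCG (Ala): third position 4-fold.
Four-fold degenerate third positions: 6.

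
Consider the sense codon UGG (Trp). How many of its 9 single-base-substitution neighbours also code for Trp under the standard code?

Position 1: none → 0 synonymous.
Position 2: none → 0 synonymous.
Position 3: none → 0 synonymous.
Total: 0 + 0 + 0 = 0.

0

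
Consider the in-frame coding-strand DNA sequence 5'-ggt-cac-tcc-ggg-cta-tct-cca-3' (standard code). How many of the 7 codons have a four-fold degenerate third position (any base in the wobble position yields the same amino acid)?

6

Codon 1 GGT (Gly): third position 4-fold.
Codon 2 CAC (His): third position 2-fold.
Codon 3 TCC (Ser): third position 4-fold.
Codon 4 GGG (Gly): third position 4-fold.
Codon 5 CTA (Leu): third position 4-fold.
Codon 6 TCT (Ser): third position 4-fold.
Codon 7 CCA (Pro): third position 4-fold.
Four-fold degenerate third positions: 6.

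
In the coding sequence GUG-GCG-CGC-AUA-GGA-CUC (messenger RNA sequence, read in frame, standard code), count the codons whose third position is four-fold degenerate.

5

Codon 1 GUG (Val): third position 4-fold.
Codon 2 GCG (Ala): third position 4-fold.
Codon 3 CGC (Arg): third position 4-fold.
Codon 4 AUA (Ile): third position 3-fold.
Codon 5 GGA (Gly): third position 4-fold.
Codon 6 CUC (Leu): third position 4-fold.
Four-fold degenerate third positions: 5.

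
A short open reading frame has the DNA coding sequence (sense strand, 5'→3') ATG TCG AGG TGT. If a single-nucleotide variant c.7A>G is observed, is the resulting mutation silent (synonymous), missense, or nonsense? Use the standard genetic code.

missense

Position 7 falls in codon 3: AGG → Arg.
After the substitution the codon is GGG → Gly.
Arg ≠ Gly, so this is a missense mutation.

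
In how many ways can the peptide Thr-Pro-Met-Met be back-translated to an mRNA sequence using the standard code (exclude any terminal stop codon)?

16

Thr: 4 codons.
Pro: 4 codons.
Met: 1 codon.
Met: 1 codon.
4 × 4 × 1 × 1 = 16.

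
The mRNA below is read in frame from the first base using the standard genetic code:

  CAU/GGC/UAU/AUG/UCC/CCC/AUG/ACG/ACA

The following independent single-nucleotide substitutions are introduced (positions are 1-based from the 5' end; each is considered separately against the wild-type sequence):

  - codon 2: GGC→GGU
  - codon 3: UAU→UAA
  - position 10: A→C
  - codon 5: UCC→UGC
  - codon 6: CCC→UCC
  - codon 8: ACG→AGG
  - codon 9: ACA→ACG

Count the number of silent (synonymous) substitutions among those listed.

2

Codon 2: GGC (Gly) → GGU (Gly) — synonymous.
Codon 3: UAU (Tyr) → UAA (Stop) — nonsense.
Codon 4: AUG (Met) → CUG (Leu) — missense.
Codon 5: UCC (Ser) → UGC (Cys) — missense.
Codon 6: CCC (Pro) → UCC (Ser) — missense.
Codon 8: ACG (Thr) → AGG (Arg) — missense.
Codon 9: ACA (Thr) → ACG (Thr) — synonymous.
Synonymous: 2 of 7.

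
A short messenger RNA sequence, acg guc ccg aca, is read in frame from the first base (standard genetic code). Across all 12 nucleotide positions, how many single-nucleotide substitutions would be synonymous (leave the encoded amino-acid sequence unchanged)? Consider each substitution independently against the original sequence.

Codon 1 (ACG, Thr): 3 synonymous substitutions.
Codon 2 (GUC, Val): 3 synonymous substitutions.
Codon 3 (CCG, Pro): 3 synonymous substitutions.
Codon 4 (ACA, Thr): 3 synonymous substitutions.
Total: 3 + 3 + 3 + 3 = 12.

12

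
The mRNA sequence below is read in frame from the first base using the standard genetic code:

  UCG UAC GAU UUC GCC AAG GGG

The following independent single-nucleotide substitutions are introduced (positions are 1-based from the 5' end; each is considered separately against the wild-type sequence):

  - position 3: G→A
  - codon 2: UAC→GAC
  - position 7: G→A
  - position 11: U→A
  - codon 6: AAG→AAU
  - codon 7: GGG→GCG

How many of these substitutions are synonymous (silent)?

1

Codon 1: UCG (Ser) → UCA (Ser) — synonymous.
Codon 2: UAC (Tyr) → GAC (Asp) — missense.
Codon 3: GAU (Asp) → AAU (Asn) — missense.
Codon 4: UUC (Phe) → UAC (Tyr) — missense.
Codon 6: AAG (Lys) → AAU (Asn) — missense.
Codon 7: GGG (Gly) → GCG (Ala) — missense.
Synonymous: 1 of 6.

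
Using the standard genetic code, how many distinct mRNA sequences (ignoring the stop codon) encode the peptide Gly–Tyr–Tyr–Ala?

64

Gly: 4 codons.
Tyr: 2 codons.
Tyr: 2 codons.
Ala: 4 codons.
4 × 2 × 2 × 4 = 64.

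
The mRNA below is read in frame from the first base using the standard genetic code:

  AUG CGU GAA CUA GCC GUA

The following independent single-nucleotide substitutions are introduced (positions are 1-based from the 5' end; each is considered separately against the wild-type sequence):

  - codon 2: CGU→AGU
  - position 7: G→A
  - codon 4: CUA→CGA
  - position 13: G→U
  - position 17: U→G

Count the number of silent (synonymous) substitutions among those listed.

0

Codon 2: CGU (Arg) → AGU (Ser) — missense.
Codon 3: GAA (Glu) → AAA (Lys) — missense.
Codon 4: CUA (Leu) → CGA (Arg) — missense.
Codon 5: GCC (Ala) → UCC (Ser) — missense.
Codon 6: GUA (Val) → GGA (Gly) — missense.
Synonymous: 0 of 5.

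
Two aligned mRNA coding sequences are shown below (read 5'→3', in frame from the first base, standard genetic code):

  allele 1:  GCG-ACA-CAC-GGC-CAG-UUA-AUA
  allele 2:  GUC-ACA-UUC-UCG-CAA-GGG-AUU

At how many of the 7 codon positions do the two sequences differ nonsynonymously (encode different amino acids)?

4

Codon 1: GCG Ala / GUC Val — nonsynonymous.
Codon 2: ACA Thr / ACA Thr — identical.
Codon 3: CAC His / UUC Phe — nonsynonymous.
Codon 4: GGC Gly / UCG Ser — nonsynonymous.
Codon 5: CAG Gln / CAA Gln — synonymous.
Codon 6: UUA Leu / GGG Gly — nonsynonymous.
Codon 7: AUA Ile / AUU Ile — synonymous.
Nonsynonymous differences: 4.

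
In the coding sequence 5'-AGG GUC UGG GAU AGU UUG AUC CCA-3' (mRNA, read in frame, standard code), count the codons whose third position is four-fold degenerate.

Codon 1 AGG (Arg): third position 2-fold.
Codon 2 GUC (Val): third position 4-fold.
Codon 3 UGG (Trp): third position 1-fold.
Codon 4 GAU (Asp): third position 2-fold.
Codon 5 AGU (Ser): third position 2-fold.
Codon 6 UUG (Leu): third position 2-fold.
Codon 7 AUC (Ile): third position 3-fold.
Codon 8 CCA (Pro): third position 4-fold.
Four-fold degenerate third positions: 2.

2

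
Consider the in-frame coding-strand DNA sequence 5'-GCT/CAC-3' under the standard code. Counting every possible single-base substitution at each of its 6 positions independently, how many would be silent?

Codon 1 (GCT, Ala): 3 synonymous substitutions.
Codon 2 (CAC, His): 1 synonymous substitution.
Total: 3 + 1 = 4.

4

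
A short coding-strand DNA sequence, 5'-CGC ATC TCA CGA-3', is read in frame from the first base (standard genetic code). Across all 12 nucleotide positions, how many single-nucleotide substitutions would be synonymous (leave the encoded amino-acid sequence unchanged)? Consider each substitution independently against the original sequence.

12

Codon 1 (CGC, Arg): 3 synonymous substitutions.
Codon 2 (ATC, Ile): 2 synonymous substitutions.
Codon 3 (TCA, Ser): 3 synonymous substitutions.
Codon 4 (CGA, Arg): 4 synonymous substitutions.
Total: 3 + 2 + 3 + 4 = 12.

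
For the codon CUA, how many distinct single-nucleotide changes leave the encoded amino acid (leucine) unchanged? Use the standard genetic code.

4

Position 1: UUA → 1 synonymous.
Position 2: none → 0 synonymous.
Position 3: CUU, CUC, CUG → 3 synonymous.
Total: 1 + 0 + 3 = 4.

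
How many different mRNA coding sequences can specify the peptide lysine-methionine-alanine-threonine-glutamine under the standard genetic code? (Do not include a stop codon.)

64

Lys: 2 codons.
Met: 1 codon.
Ala: 4 codons.
Thr: 4 codons.
Gln: 2 codons.
2 × 1 × 4 × 4 × 2 = 64.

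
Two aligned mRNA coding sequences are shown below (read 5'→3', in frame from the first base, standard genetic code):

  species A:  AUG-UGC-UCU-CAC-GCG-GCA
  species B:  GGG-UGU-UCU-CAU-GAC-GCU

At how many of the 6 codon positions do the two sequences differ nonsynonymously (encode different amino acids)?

Codon 1: AUG Met / GGG Gly — nonsynonymous.
Codon 2: UGC Cys / UGU Cys — synonymous.
Codon 3: UCU Ser / UCU Ser — identical.
Codon 4: CAC His / CAU His — synonymous.
Codon 5: GCG Ala / GAC Asp — nonsynonymous.
Codon 6: GCA Ala / GCU Ala — synonymous.
Nonsynonymous differences: 2.

2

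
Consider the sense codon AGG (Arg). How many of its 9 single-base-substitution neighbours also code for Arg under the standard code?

2

Position 1: CGG → 1 synonymous.
Position 2: none → 0 synonymous.
Position 3: AGA → 1 synonymous.
Total: 1 + 0 + 1 = 2.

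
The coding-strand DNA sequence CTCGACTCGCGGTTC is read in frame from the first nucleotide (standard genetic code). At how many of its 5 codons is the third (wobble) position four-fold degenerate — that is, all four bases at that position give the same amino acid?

3

Codon 1 CTC (Leu): third position 4-fold.
Codon 2 GAC (Asp): third position 2-fold.
Codon 3 TCG (Ser): third position 4-fold.
Codon 4 CGG (Arg): third position 4-fold.
Codon 5 TTC (Phe): third position 2-fold.
Four-fold degenerate third positions: 3.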